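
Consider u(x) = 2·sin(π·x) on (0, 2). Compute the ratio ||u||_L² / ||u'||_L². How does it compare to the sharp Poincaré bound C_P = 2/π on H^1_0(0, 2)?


||u||_L² / ||u'||_L² = 1/π < C_P = 2/π.

u(x) = 2·sin(π·x), so u'(x) = 2*π*cos(π*x).
Writing u(x) = A·sin(kπx/L) with A = 2 and k = 2, use ∫_0^L sin²(kπx/L) dx = L/2 and ∫_0^L cos²(kπx/L) dx = L/2.
u² = 4·sin²(π·x) and (u')² = 4*π^2·cos²(π·x), and each of sin², cos² integrates to L/2 = 1 over (0, 2).
∫_0^2 u² dx = 4, so ||u||_L² = 2.
∫_0^2 (u')² dx = 4*π^2, so ||u'||_L² = 2*π.
Ratio ||u||_L² / ||u'||_L² = 1/π.
Sharp Poincaré constant on H^1_0(0, 2) is C_P = L/π = 2/π, achieved by sin(π/2·x).
This is the k = 2 harmonic; the ratio L/(kπ) is strictly less than C_P = L/π, consistent with the sharp inequality ||u||_L² ≤ C_P ||u'||_L².


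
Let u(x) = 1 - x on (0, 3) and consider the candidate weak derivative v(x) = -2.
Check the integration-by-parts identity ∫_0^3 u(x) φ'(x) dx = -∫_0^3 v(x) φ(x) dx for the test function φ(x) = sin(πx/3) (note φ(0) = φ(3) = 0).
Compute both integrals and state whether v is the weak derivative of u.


LHS = 6/π, RHS = 12/π. No, v is not the weak derivative of u.

u(x) = 1 - x, classical derivative u'(x) = -1.
φ(x) = sin(πx/3), so φ'(x) = π*cos(π*x/3)/3.
Note φ(0) = φ(3) = 0, so the boundary term u·φ vanishes.
LHS = ∫_0^3 u(x) φ'(x) dx = ∫_0^3 (-π*x*cos(π*x/3)/3 + π*cos(π*x/3)/3) dx. Term by term:
  ∫_0^3 π*cos(π*x/3)/3 dx = 0;  ∫_0^3 -π*x*cos(π*x/3)/3 dx = 6/π.
Sum: 0 + 6/π = 6/π.
So LHS = 6/π.
∫_0^3 v(x) φ(x) dx = ∫_0^3 (-2*sin(π*x/3)) dx. Term by term:
  ∫_0^3 -2*sin(π*x/3) dx = -12/π.
So RHS = -∫_0^3 v(x) φ(x) dx = 12/π.
LHS − RHS = -6/π ≠ 0, so the identity fails.
(For a valid weak derivative the identity must hold for EVERY test function, in particular this one. The failure shows v is NOT the weak derivative of u.)
Correct weak derivative would be u'(x) = -1.


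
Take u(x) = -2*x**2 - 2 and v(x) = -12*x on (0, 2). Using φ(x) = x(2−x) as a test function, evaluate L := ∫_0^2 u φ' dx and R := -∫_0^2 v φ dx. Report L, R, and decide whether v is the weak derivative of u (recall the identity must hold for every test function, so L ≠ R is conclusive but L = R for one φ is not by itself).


LHS = 16/3, RHS = 16. No, v is not the weak derivative of u.

u(x) = -2*x**2 - 2, classical derivative u'(x) = -4*x.
φ(x) = x(2−x), so φ'(x) = 2 - 2*x.
Note φ(0) = φ(2) = 0, so the boundary term u·φ vanishes.
LHS = ∫_0^2 u(x) φ'(x) dx = ∫_0^2 (4*x^3 - 4*x^2 + 4*x - 4) dx. Term by term:
  ∫_0^2 4*x^3 dx = 16;  ∫_0^2 -4*x^2 dx = -32/3;  ∫_0^2 4*x dx = 8;
  ∫_0^2 -4 dx = -8.
Sum: 16 − 32/3 + 8 − 8 = 16/3.
So LHS = 16/3.
∫_0^2 v(x) φ(x) dx = ∫_0^2 (12*x^3 - 24*x^2) dx. Term by term:
  ∫_0^2 12*x^3 dx = 48;  ∫_0^2 -24*x^2 dx = -64.
Sum: 48 − 64 = -16.
So RHS = -∫_0^2 v(x) φ(x) dx = 16.
LHS − RHS = -32/3 ≠ 0, so the identity fails.
(For a valid weak derivative the identity must hold for EVERY test function, in particular this one. The failure shows v is NOT the weak derivative of u.)
Correct weak derivative would be u'(x) = -4*x.


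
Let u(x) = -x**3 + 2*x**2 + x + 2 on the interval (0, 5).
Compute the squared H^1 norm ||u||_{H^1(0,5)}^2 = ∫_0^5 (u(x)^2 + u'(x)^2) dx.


||u||_{H^1}^2 = 33850/7

The H^1 norm (squared) on an interval (0, L) is
  ||u||_{H^1}^2 = ∫_0^L u(x)^2 dx + ∫_0^L u'(x)^2 dx.
Compute u'(x) = -3*x**2 + 4*x + 1.
Then u(x)^2 = x**6 - 4*x**5 + 2*x**4 + 9*x**2 + 4*x + 4 and u'(x)^2 = 9*x**4 - 24*x**3 + 10*x**2 + 8*x + 1.
Integrate each monomial from 0 to 5 using ∫_0^5 c·x^n dx = c·5^(n+1)/(n+1):
  ∫_0^5 u(x)^2 dx = ∫_0^5 (x^6 - 4*x^5 + 2*x^4 + 9*x^2 + 4*x + 4) dx. Term by term:
    ∫_0^5 x^6 dx = 78125/7;  ∫_0^5 -4*x^5 dx = -31250/3;  ∫_0^5 2*x^4 dx = 1250;
    ∫_0^5 9*x^2 dx = 375;  ∫_0^5 4*x dx = 50;  ∫_0^5 4 dx = 20.
  Sum: 78125/7 − 31250/3 + 1250 + 375 + 50 + 20 = 51220/21.
  ∫_0^5 u'(x)^2 dx = ∫_0^5 (9*x^4 - 24*x^3 + 10*x^2 + 8*x + 1) dx. Term by term:
    ∫_0^5 9*x^4 dx = 5625;  ∫_0^5 -24*x^3 dx = -3750;  ∫_0^5 10*x^2 dx = 1250/3;
    ∫_0^5 8*x dx = 100;  ∫_0^5 1 dx = 5.
  Sum: 5625 − 3750 + 1250/3 + 100 + 5 = 7190/3.
Adding: ||u||_{H^1}^2 = 51220/21 + 7190/3 = 33850/7.


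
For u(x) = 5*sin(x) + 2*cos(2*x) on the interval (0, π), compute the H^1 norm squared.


||u||_{H^1(0,π)}^2 = -200/3 + 35*π

u'(x) = -4*sin(2*x) + 5*cos(x).
Expand u² and (u')² and integrate term by term on (0, π), using: for integers n ≥ 1, ∫_0^π sin²(nx) dx = ∫_0^π cos²(nx) dx = π/2; for n ≠ n', ∫_0^π sin(nx)sin(n'x) dx = ∫_0^π cos(nx)cos(n'x) dx = 0; and by product-to-sum, ∫_0^π sin(nx)cos(n'x) dx = ½∫_0^π [sin((n+n')x) + sin((n−n')x)] dx, which is 0 when n+n' is even and 2n/(n²−n'²) when n+n' is odd (it need not vanish on (0, π)).
  u² squared terms: (2)²·∫cos(2x)² dx = 4·π/2 = 2*π;  (5)²·∫sin(x)² dx = 25·π/2 = 25*π/2.
  u² cross terms: 2·(2)·(5)·∫cos(2x)·sin(x) dx = 20·(-2/3) = -40/3.
  So ∫_0^π u² dx = 2*π + 25*π/2 − 40/3 = -40/3 + 29*π/2.
  (u')² squared terms: (-4)²·∫sin(2x)² dx = 16·π/2 = 8*π;  (5)²·∫cos(x)² dx = 25·π/2 = 25*π/2.
  (u')² cross terms: 2·(-4)·(5)·∫sin(2x)·cos(x) dx = -40·(4/3) = -160/3.
  So ∫_0^π (u')² dx = 8*π + 25*π/2 − 160/3 = -160/3 + 41*π/2.
||u||_{H^1}^2 = (-40/3 + 29*π/2) + (-160/3 + 41*π/2) = -200/3 + 35*π.


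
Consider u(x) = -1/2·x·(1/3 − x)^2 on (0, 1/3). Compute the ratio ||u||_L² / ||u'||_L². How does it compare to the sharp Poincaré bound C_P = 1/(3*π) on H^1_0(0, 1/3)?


||u||_L² / ||u'||_L² = sqrt(14)/42 < C_P = 1/(3*π).

u(x) = -1/2·x·(1/3 − x)^2, so u'(x) = (1 - 9*x)*(3*x - 1)/18.
u(x) = -1/2·x·(1/3 − x)^2 vanishes at x = 0 and x = 1/3, so u ∈ H^1_0(0, 1/3). Differentiate via the product rule and integrate the resulting polynomials term by term.
  ∫_0^1/3 u² dx = ∫_0^1/3 (x^6/4 - x^5/3 + x^4/6 - x^3/27 + x^2/324) dx. Term by term:
    ∫_0^1/3 x^6/4 dx = 1/61236;  ∫_0^1/3 -x^5/3 dx = -1/13122;  ∫_0^1/3 x^4/6 dx = 1/7290;
    ∫_0^1/3 -x^3/27 dx = -1/8748;  ∫_0^1/3 x^2/324 dx = 1/26244.
  Sum: 1/61236 − 1/13122 + 1/7290 − 1/8748 + 1/26244 = 1/918540.
  ∫_0^1/3 (u')² dx = ∫_0^1/3 (9*x^4/4 - 2*x^3 + 11*x^2/18 - 2*x/27 + 1/324) dx. Term by term:
    ∫_0^1/3 9*x^4/4 dx = 1/540;  ∫_0^1/3 -2*x^3 dx = -1/162;  ∫_0^1/3 11*x^2/18 dx = 11/1458;
    ∫_0^1/3 -2*x/27 dx = -1/243;  ∫_0^1/3 1/324 dx = 1/972.
  Sum: 1/540 − 1/162 + 11/1458 − 1/243 + 1/972 = 1/7290.
∫_0^1/3 u² dx = 1/918540, so ||u||_L² = sqrt(35)/5670.
∫_0^1/3 (u')² dx = 1/7290, so ||u'||_L² = sqrt(10)/270.
Ratio ||u||_L² / ||u'||_L² = sqrt(14)/42.
Sharp Poincaré constant on H^1_0(0, 1/3) is C_P = L/π = 1/(3*π), achieved by sin(3*π·x).
A polynomial bump cannot attain the sharp Poincaré constant (only the first sine eigenfunction does), so the ratio is strictly less than C_P, consistent with ||u||_L² ≤ C_P ||u'||_L².


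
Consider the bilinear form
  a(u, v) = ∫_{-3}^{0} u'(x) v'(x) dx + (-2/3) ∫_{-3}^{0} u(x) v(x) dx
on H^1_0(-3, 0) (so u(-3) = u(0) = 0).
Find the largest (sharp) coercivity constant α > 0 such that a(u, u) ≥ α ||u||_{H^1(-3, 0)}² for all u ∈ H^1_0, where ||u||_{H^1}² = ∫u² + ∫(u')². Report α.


α = (-6 + π^2)/(9 + π^2)

Coercivity of a(·,·) on H^1_0(-3, 0) means a(u, u) ≥ α ||u||_{H^1}² for every u ∈ H^1_0.
The interval has length L = 3, and Poincaré/coercivity depend only on L. Here a(u, u) = ∫(u')² + (-2/3)·∫u².
Here c = -2/3 < 0 with |c| < (π/L)² = π^2/9, so coercivity still holds. The condition a(u,u) ≥ α||u||_{H^1}² reads (1−α)∫(u')² ≥ (α−c)∫u². Any admissible α is ≤ 1 (rapidly oscillating u have ∫u²/∫(u')² → 0), and α = 1 would force 0 ≥ (1−c)∫u², impossible since c < 1; so 1−α > 0. By the sharp Poincaré inequality on H^1_0 of an interval of length L, ∫(u')² ≥ (π/L)²∫u² with equality for the first sine mode sin(π(x−x₀)/L) (x₀ the left endpoint), so the inequality holds for all u iff (1−α)(π/L)² ≥ α − c, i.e. α ≤ ((π/L)² + c)/((π/L)² + 1) = (1 + c(L/π)²)/(1 + (L/π)²). (Direct route, valid since c ≤ 0: Poincaré gives c∫u² ≥ c(L/π)²∫(u')², so a(u,u) ≥ (1 + c(L/π)²)∫(u')², while ||u||_{H^1}² ≤ (1 + (L/π)²)∫(u')²; dividing yields the same α.) With (π/L)² = π^2/9 and c = -2/3, the largest admissible constant is α = ((π/L)² + c)/((π/L)² + 1).
Simplifying, α = (-6 + π^2)/(9 + π^2).


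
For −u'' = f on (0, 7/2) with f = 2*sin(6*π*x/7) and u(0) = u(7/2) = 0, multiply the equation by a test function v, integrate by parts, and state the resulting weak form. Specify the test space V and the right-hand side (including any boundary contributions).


V = H^1_0(0, 7/2) (so v(0) = v(7/2) = 0); weak form: ∫_0^7/2 u'v' dx = ∫_0^7/2 (2*sin(6*π*x/7)) v dx for all v ∈ V.

Multiply both sides by a test function v and integrate from 0 to 7/2:
  ∫_0^7/2 −u''(x) v(x) dx = ∫_0^7/2 f(x) v(x) dx.
Integrate the LHS by parts once:
  ∫_0^7/2 −u'' v dx = −[u'(x) v(x)]_0^7/2 + ∫_0^7/2 u'(x) v'(x) dx.
Thus ∫_0^7/2 u'(x) v'(x) dx = ∫_0^7/2 f(x) v(x) dx + [u'(x) v(x)]_0^7/2.
Choose V so that boundary terms are either known or forced to vanish.
u is Dirichlet: u(0) = u(7/2) = 0. Let V = H^1_0(0, 7/2); then v(0) = v(7/2) = 0, and [u' v]_0^7/2 = 0.
Weak formulation: find u (satisfying any essential BC) such that ∫_0^7/2 u'(x) v'(x) dx = ∫_0^7/2 f v dx for all v ∈ V.
Substituting f(x) = 2*sin(6*π*x/7), the right-hand side is ∫_0^7/2 (2*sin(6*π*x/7)) v dx.


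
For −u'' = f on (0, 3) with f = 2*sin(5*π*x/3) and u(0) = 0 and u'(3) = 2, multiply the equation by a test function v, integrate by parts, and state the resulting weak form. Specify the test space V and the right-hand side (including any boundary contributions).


V = {v ∈ H^1(0, 3) : v(0) = 0} (test functions vanish at x = 0 where u is specified); weak form: ∫_0^3 u'v' dx = ∫_0^3 (2*sin(5*π*x/3)) v dx + 2·v(3) for all v ∈ V.

Multiply both sides by a test function v and integrate from 0 to 3:
  ∫_0^3 −u''(x) v(x) dx = ∫_0^3 f(x) v(x) dx.
Integrate the LHS by parts once:
  ∫_0^3 −u'' v dx = −[u'(x) v(x)]_0^3 + ∫_0^3 u'(x) v'(x) dx.
Thus ∫_0^3 u'(x) v'(x) dx = ∫_0^3 f(x) v(x) dx + [u'(x) v(x)]_0^3.
Choose V so that boundary terms are either known or forced to vanish.
Mixed BC: u(0) = 0 (Dirichlet) and u'(3) = 2 (Neumann). Define V = {v ∈ H^1(0, 3) : v(0) = 0}. Then [u' v]_0^3 = u'(3)·v(3) − u'(0)·0 = 2·v(3).
Weak formulation: find u (satisfying any essential BC) such that ∫_0^3 u'(x) v'(x) dx = ∫_0^3 f v dx + 2·v(3) for all v ∈ V (Dirichlet at 0 absorbed into V; Neumann datum at x = 3 contributes the boundary term).
Substituting f(x) = 2*sin(5*π*x/3), the right-hand side is ∫_0^3 (2*sin(5*π*x/3)) v dx + 2·v(3).


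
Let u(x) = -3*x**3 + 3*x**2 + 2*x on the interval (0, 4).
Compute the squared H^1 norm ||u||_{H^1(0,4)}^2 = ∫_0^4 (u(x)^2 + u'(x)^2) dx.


||u||_{H^1}^2 = 1984592/105

The H^1 norm (squared) on an interval (0, L) is
  ||u||_{H^1}^2 = ∫_0^L u(x)^2 dx + ∫_0^L u'(x)^2 dx.
Compute u'(x) = -9*x**2 + 6*x + 2.
Then u(x)^2 = 9*x**6 - 18*x**5 - 3*x**4 + 12*x**3 + 4*x**2 and u'(x)^2 = 81*x**4 - 108*x**3 + 24*x + 4.
Integrate each monomial from 0 to 4 using ∫_0^4 c·x^n dx = c·4^(n+1)/(n+1):
  ∫_0^4 u(x)^2 dx = ∫_0^4 (9*x^6 - 18*x^5 - 3*x^4 + 12*x^3 + 4*x^2) dx. Term by term:
    ∫_0^4 9*x^6 dx = 147456/7;  ∫_0^4 -18*x^5 dx = -12288;  ∫_0^4 -3*x^4 dx = -3072/5;
    ∫_0^4 12*x^3 dx = 768;  ∫_0^4 4*x^2 dx = 256/3.
  Sum: 147456/7 − 12288 − 3072/5 + 768 + 256/3 = 946688/105.
  ∫_0^4 u'(x)^2 dx = ∫_0^4 (81*x^4 - 108*x^3 + 24*x + 4) dx. Term by term:
    ∫_0^4 81*x^4 dx = 82944/5;  ∫_0^4 -108*x^3 dx = -6912;  ∫_0^4 24*x dx = 192;
    ∫_0^4 4 dx = 16.
  Sum: 82944/5 − 6912 + 192 + 16 = 49424/5.
Adding: ||u||_{H^1}^2 = 946688/105 + 49424/5 = 1984592/105.


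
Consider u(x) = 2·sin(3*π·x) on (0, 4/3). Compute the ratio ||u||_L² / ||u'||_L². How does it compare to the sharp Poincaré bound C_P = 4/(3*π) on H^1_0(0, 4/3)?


||u||_L² / ||u'||_L² = 1/(3*π) < C_P = 4/(3*π).

u(x) = 2·sin(3*π·x), so u'(x) = 6*π*cos(3*π*x).
Writing u(x) = A·sin(kπx/L) with A = 2 and k = 4, use ∫_0^L sin²(kπx/L) dx = L/2 and ∫_0^L cos²(kπx/L) dx = L/2.
u² = 4·sin²(3*π·x) and (u')² = 36*π^2·cos²(3*π·x), and each of sin², cos² integrates to L/2 = 2/3 over (0, 4/3).
∫_0^4/3 u² dx = 8/3, so ||u||_L² = 2*sqrt(6)/3.
∫_0^4/3 (u')² dx = 24*π^2, so ||u'||_L² = 2*sqrt(6)*π.
Ratio ||u||_L² / ||u'||_L² = 1/(3*π).
Sharp Poincaré constant on H^1_0(0, 4/3) is C_P = L/π = 4/(3*π), achieved by sin(3*π/4·x).
This is the k = 4 harmonic; the ratio L/(kπ) is strictly less than C_P = L/π, consistent with the sharp inequality ||u||_L² ≤ C_P ||u'||_L².


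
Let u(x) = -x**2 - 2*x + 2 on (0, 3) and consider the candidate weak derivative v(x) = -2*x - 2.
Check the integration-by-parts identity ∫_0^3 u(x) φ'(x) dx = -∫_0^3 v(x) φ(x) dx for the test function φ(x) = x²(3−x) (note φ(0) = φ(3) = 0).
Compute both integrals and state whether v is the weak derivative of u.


LHS = 189/5, RHS = 189/5. Yes, v = u' weakly.

u(x) = -x**2 - 2*x + 2, classical derivative u'(x) = -2*x - 2.
φ(x) = x²(3−x), so φ'(x) = 3*x*(2 - x).
Note φ(0) = φ(3) = 0, so the boundary term u·φ vanishes.
LHS = ∫_0^3 u(x) φ'(x) dx = ∫_0^3 (3*x^4 - 18*x^2 + 12*x) dx. Term by term:
  ∫_0^3 3*x^4 dx = 729/5;  ∫_0^3 -18*x^2 dx = -162;  ∫_0^3 12*x dx = 54.
Sum: 729/5 − 162 + 54 = 189/5.
So LHS = 189/5.
∫_0^3 v(x) φ(x) dx = ∫_0^3 (2*x^4 - 4*x^3 - 6*x^2) dx. Term by term:
  ∫_0^3 2*x^4 dx = 486/5;  ∫_0^3 -4*x^3 dx = -81;  ∫_0^3 -6*x^2 dx = -54.
Sum: 486/5 − 81 − 54 = -189/5.
So RHS = -∫_0^3 v(x) φ(x) dx = 189/5.
LHS = RHS, so the identity holds for this test φ.
Moreover u is smooth here and v(x) = u'(x) = -2*x - 2 pointwise, so the identity holds for every test function. Hence v is the weak derivative of u.


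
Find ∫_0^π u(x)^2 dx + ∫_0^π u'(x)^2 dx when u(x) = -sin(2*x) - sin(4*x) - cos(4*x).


||u||_{H^1(0,π)}^2 = 39*π/2

u'(x) = 4*sin(4*x) - 2*cos(2*x) - 4*cos(4*x).
Expand u² and (u')² and integrate term by term on (0, π), using: for integers n ≥ 1, ∫_0^π sin²(nx) dx = ∫_0^π cos²(nx) dx = π/2; for n ≠ n', ∫_0^π sin(nx)sin(n'x) dx = ∫_0^π cos(nx)cos(n'x) dx = 0; and by product-to-sum, ∫_0^π sin(nx)cos(n'x) dx = ½∫_0^π [sin((n+n')x) + sin((n−n')x)] dx, which is 0 when n+n' is even and 2n/(n²−n'²) when n+n' is odd (it need not vanish on (0, π)).
  u² squared terms: (-1)²·∫cos(4x)² dx = 1·π/2 = π/2;  (-1)²·∫sin(2x)² dx = 1·π/2 = π/2;  (-1)²·∫sin(4x)² dx = 1·π/2 = π/2.
  u² cross terms: 2·(-1)·(-1)·∫cos(4x)·sin(2x) dx = 2·(0) = 0;  2·(-1)·(-1)·∫cos(4x)·sin(4x) dx = 2·(0) = 0;  2·(-1)·(-1)·∫sin(2x)·sin(4x) dx = 2·(0) = 0.
  So ∫_0^π u² dx = π/2 + π/2 + π/2 + 0 + 0 + 0 = 3*π/2.
  (u')² squared terms: (-4)²·∫cos(4x)² dx = 16·π/2 = 8*π;  (-2)²·∫cos(2x)² dx = 4·π/2 = 2*π;  (4)²·∫sin(4x)² dx = 16·π/2 = 8*π.
  (u')² cross terms: 2·(-4)·(-2)·∫cos(4x)·cos(2x) dx = 16·(0) = 0;  2·(-4)·(4)·∫cos(4x)·sin(4x) dx = -32·(0) = 0;  2·(-2)·(4)·∫cos(2x)·sin(4x) dx = -16·(0) = 0.
  So ∫_0^π (u')² dx = 8*π + 2*π + 8*π + 0 + 0 + 0 = 18*π.
||u||_{H^1}^2 = (3*π/2) + (18*π) = 39*π/2.


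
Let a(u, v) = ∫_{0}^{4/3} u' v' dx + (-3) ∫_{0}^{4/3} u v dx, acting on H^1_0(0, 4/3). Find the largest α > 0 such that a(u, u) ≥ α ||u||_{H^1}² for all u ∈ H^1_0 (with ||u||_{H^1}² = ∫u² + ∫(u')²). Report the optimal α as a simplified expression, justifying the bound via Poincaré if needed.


α = 3*(-16 + 3*π^2)/(16 + 9*π^2)

Coercivity of a(·,·) on H^1_0(0, 4/3) means a(u, u) ≥ α ||u||_{H^1}² for every u ∈ H^1_0.
The interval has length L = 4/3, and Poincaré/coercivity depend only on L. Here a(u, u) = ∫(u')² + (-3)·∫u².
Here c = -3 < 0 with |c| < (π/L)² = 9*π^2/16, so coercivity still holds. The condition a(u,u) ≥ α||u||_{H^1}² reads (1−α)∫(u')² ≥ (α−c)∫u². Any admissible α is ≤ 1 (rapidly oscillating u have ∫u²/∫(u')² → 0), and α = 1 would force 0 ≥ (1−c)∫u², impossible since c < 1; so 1−α > 0. By the sharp Poincaré inequality on H^1_0 of an interval of length L, ∫(u')² ≥ (π/L)²∫u² with equality for the first sine mode sin(π(x−x₀)/L) (x₀ the left endpoint), so the inequality holds for all u iff (1−α)(π/L)² ≥ α − c, i.e. α ≤ ((π/L)² + c)/((π/L)² + 1) = (1 + c(L/π)²)/(1 + (L/π)²). (Direct route, valid since c ≤ 0: Poincaré gives c∫u² ≥ c(L/π)²∫(u')², so a(u,u) ≥ (1 + c(L/π)²)∫(u')², while ||u||_{H^1}² ≤ (1 + (L/π)²)∫(u')²; dividing yields the same α.) With (π/L)² = 9*π^2/16 and c = -3, the largest admissible constant is α = ((π/L)² + c)/((π/L)² + 1).
Simplifying, α = 3*(-16 + 3*π^2)/(16 + 9*π^2).


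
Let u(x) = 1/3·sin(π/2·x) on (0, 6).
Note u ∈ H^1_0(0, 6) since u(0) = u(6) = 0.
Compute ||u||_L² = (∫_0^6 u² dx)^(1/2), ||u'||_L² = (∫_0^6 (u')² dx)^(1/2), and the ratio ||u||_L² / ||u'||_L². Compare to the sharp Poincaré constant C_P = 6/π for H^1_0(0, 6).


||u||_L² / ||u'||_L² = 2/π < C_P = 6/π.

u(x) = 1/3·sin(π/2·x), so u'(x) = π*cos(π*x/2)/6.
Writing u(x) = A·sin(kπx/L) with A = 1/3 and k = 3, use ∫_0^L sin²(kπx/L) dx = L/2 and ∫_0^L cos²(kπx/L) dx = L/2.
u² = 1/9·sin²(π/2·x) and (u')² = π^2/36·cos²(π/2·x), and each of sin², cos² integrates to L/2 = 3 over (0, 6).
∫_0^6 u² dx = 1/3, so ||u||_L² = sqrt(3)/3.
∫_0^6 (u')² dx = π^2/12, so ||u'||_L² = sqrt(3)*π/6.
Ratio ||u||_L² / ||u'||_L² = 2/π.
Sharp Poincaré constant on H^1_0(0, 6) is C_P = L/π = 6/π, achieved by sin(π/6·x).
This is the k = 3 harmonic; the ratio L/(kπ) is strictly less than C_P = L/π, consistent with the sharp inequality ||u||_L² ≤ C_P ||u'||_L².


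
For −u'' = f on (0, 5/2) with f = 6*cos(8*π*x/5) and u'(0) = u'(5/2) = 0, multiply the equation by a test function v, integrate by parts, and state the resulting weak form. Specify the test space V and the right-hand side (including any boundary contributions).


V = H^1(0, 5/2) (no boundary constraint on v; u is determined up to an additive constant); weak form: ∫_0^5/2 u'v' dx = ∫_0^5/2 (6*cos(8*π*x/5)) v dx for all v ∈ V.

Multiply both sides by a test function v and integrate from 0 to 5/2:
  ∫_0^5/2 −u''(x) v(x) dx = ∫_0^5/2 f(x) v(x) dx.
Integrate the LHS by parts once:
  ∫_0^5/2 −u'' v dx = −[u'(x) v(x)]_0^5/2 + ∫_0^5/2 u'(x) v'(x) dx.
Thus ∫_0^5/2 u'(x) v'(x) dx = ∫_0^5/2 f(x) v(x) dx + [u'(x) v(x)]_0^5/2.
Choose V so that boundary terms are either known or forced to vanish.
u has homogeneous Neumann: u'(0) = u'(5/2) = 0. So [u' v]_0^5/2 = 0·v(5/2) − 0·v(0) = 0 for any v; take V = H^1(0, 5/2).
Weak formulation: find u (satisfying any essential BC) such that ∫_0^5/2 u'(x) v'(x) dx = ∫_0^5/2 f v dx for all v ∈ V (homogeneous Neumann, so boundary terms vanish).
Substituting f(x) = 6*cos(8*π*x/5), the right-hand side is ∫_0^5/2 (6*cos(8*π*x/5)) v dx.
Compatibility check (pure Neumann): taking v ≡ 1 ∈ V gives 0 = ∫_0^5/2 f dx + (0) − (0), i.e. ∫_0^5/2 f dx must equal u'(0) − u'(5/2) = 0. Indeed ∫_0^5/2 (6*cos(8*π*x/5)) dx = 0, so the data are compatible. The solution is then unique only up to an additive constant (fix it e.g. by requiring ∫_0^5/2 u dx = 0).


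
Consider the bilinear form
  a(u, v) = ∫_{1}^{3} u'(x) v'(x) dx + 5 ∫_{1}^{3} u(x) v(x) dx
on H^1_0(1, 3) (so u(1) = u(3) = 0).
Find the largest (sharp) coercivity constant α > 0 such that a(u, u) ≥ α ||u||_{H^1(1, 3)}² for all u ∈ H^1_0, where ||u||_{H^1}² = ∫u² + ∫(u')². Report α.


α = 1

Coercivity of a(·,·) on H^1_0(1, 3) means a(u, u) ≥ α ||u||_{H^1}² for every u ∈ H^1_0.
The interval has length L = 2, and Poincaré/coercivity depend only on L. Here a(u, u) = ∫(u')² + (5)·∫u².
Here c = 5 ≥ 1, so a(u,u) = ∫(u')² + c∫u² ≥ ∫(u')² + ∫u² = ||u||_{H^1}², i.e. α = 1 works. No larger α is possible: a(u,u) ≥ α||u||_{H^1}² means (1−α)∫(u')² ≥ (α−c)∫u², and for the modes u_n = sin(nπ(x−x₀)/L) (x₀ the left endpoint) one has ∫u_n²/∫(u_n')² = (L/(nπ))² → 0, so a(u_n,u_n)/||u_n||_{H^1}² → 1. Hence the optimal constant is α = 1.
Therefore α = 1.


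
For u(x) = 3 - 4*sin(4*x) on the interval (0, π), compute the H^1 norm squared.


||u||_{H^1(0,π)}^2 = 145*π

u'(x) = -16*cos(4*x).
Expand u² and (u')² and integrate term by term on (0, π), using: for integers n ≥ 1, ∫_0^π sin²(nx) dx = ∫_0^π cos²(nx) dx = π/2; for n ≠ n', ∫_0^π sin(nx)sin(n'x) dx = ∫_0^π cos(nx)cos(n'x) dx = 0; and by product-to-sum, ∫_0^π sin(nx)cos(n'x) dx = ½∫_0^π [sin((n+n')x) + sin((n−n')x)] dx, which is 0 when n+n' is even and 2n/(n²−n'²) when n+n' is odd (it need not vanish on (0, π)). For the constant mode: ∫_0^π 1 dx = π, ∫_0^π cos(nx) dx = 0, ∫_0^π sin(nx) dx = (1−(−1)^n)/n.
  u² squared terms: (3)²·∫1 dx = 9·π = 9*π;  (-4)²·∫sin(4x)² dx = 16·π/2 = 8*π.
  u² cross terms: 2·(3)·(-4)·∫1·sin(4x) dx = -24·(0) = 0.
  So ∫_0^π u² dx = 9*π + 8*π + 0 = 17*π.
  (u')² squared terms: (-16)²·∫cos(4x)² dx = 256·π/2 = 128*π.
  So ∫_0^π (u')² dx = 128*π.
||u||_{H^1}^2 = (17*π) + (128*π) = 145*π.


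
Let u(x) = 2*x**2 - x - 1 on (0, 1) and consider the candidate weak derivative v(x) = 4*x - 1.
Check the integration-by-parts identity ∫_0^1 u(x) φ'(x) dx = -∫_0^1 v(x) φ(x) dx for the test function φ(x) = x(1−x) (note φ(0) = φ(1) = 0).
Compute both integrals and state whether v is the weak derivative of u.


LHS = -1/6, RHS = -1/6. Yes, v = u' weakly.

u(x) = 2*x**2 - x - 1, classical derivative u'(x) = 4*x - 1.
φ(x) = x(1−x), so φ'(x) = 1 - 2*x.
Note φ(0) = φ(1) = 0, so the boundary term u·φ vanishes.
LHS = ∫_0^1 u(x) φ'(x) dx = ∫_0^1 (-4*x^3 + 4*x^2 + x - 1) dx. Term by term:
  ∫_0^1 -4*x^3 dx = -1;  ∫_0^1 4*x^2 dx = 4/3;  ∫_0^1 x dx = 1/2;
  ∫_0^1 -1 dx = -1.
Sum: -1 + 4/3 + 1/2 − 1 = -1/6.
So LHS = -1/6.
∫_0^1 v(x) φ(x) dx = ∫_0^1 (-4*x^3 + 5*x^2 - x) dx. Term by term:
  ∫_0^1 -4*x^3 dx = -1;  ∫_0^1 5*x^2 dx = 5/3;  ∫_0^1 -x dx = -1/2.
Sum: -1 + 5/3 − 1/2 = 1/6.
So RHS = -∫_0^1 v(x) φ(x) dx = -1/6.
LHS = RHS, so the identity holds for this test φ.
Moreover u is smooth here and v(x) = u'(x) = 4*x - 1 pointwise, so the identity holds for every test function. Hence v is the weak derivative of u.


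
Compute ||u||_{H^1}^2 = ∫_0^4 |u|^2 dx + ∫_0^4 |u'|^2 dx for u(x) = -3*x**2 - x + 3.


||u||_{H^1}^2 = 40808/15

The H^1 norm (squared) on an interval (0, L) is
  ||u||_{H^1}^2 = ∫_0^L u(x)^2 dx + ∫_0^L u'(x)^2 dx.
Compute u'(x) = -6*x - 1.
Then u(x)^2 = 9*x**4 + 6*x**3 - 17*x**2 - 6*x + 9 and u'(x)^2 = 36*x**2 + 12*x + 1.
Integrate each monomial from 0 to 4 using ∫_0^4 c·x^n dx = c·4^(n+1)/(n+1):
  ∫_0^4 u(x)^2 dx = ∫_0^4 (9*x^4 + 6*x^3 - 17*x^2 - 6*x + 9) dx. Term by term:
    ∫_0^4 9*x^4 dx = 9216/5;  ∫_0^4 6*x^3 dx = 384;  ∫_0^4 -17*x^2 dx = -1088/3;
    ∫_0^4 -6*x dx = -48;  ∫_0^4 9 dx = 36.
  Sum: 9216/5 + 384 − 1088/3 − 48 + 36 = 27788/15.
  ∫_0^4 u'(x)^2 dx = ∫_0^4 (36*x^2 + 12*x + 1) dx. Term by term:
    ∫_0^4 36*x^2 dx = 768;  ∫_0^4 12*x dx = 96;  ∫_0^4 1 dx = 4.
  Sum: 768 + 96 + 4 = 868.
Adding: ||u||_{H^1}^2 = 27788/15 + 868 = 40808/15.


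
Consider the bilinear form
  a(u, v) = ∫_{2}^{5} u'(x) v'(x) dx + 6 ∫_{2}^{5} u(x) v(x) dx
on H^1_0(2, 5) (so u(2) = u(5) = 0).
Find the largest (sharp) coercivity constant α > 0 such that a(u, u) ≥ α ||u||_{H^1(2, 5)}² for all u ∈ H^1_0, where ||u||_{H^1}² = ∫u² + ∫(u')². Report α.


α = 1

Coercivity of a(·,·) on H^1_0(2, 5) means a(u, u) ≥ α ||u||_{H^1}² for every u ∈ H^1_0.
The interval has length L = 3, and Poincaré/coercivity depend only on L. Here a(u, u) = ∫(u')² + (6)·∫u².
Here c = 6 ≥ 1, so a(u,u) = ∫(u')² + c∫u² ≥ ∫(u')² + ∫u² = ||u||_{H^1}², i.e. α = 1 works. No larger α is possible: a(u,u) ≥ α||u||_{H^1}² means (1−α)∫(u')² ≥ (α−c)∫u², and for the modes u_n = sin(nπ(x−x₀)/L) (x₀ the left endpoint) one has ∫u_n²/∫(u_n')² = (L/(nπ))² → 0, so a(u_n,u_n)/||u_n||_{H^1}² → 1. Hence the optimal constant is α = 1.
Therefore α = 1.


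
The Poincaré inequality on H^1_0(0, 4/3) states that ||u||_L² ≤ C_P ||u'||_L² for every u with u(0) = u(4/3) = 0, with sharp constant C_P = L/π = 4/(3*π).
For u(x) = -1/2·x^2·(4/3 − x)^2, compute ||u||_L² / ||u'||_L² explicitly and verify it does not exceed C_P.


||u||_L² / ||u'||_L² = 2*sqrt(3)/9 < C_P = 4/(3*π).

u(x) = -1/2·x^2·(4/3 − x)^2, so u'(x) = 2*x*(-9*x^2 + 18*x - 8)/9.
u(x) = -1/2·x^2·(4/3 − x)^2 vanishes at x = 0 and x = 4/3, so u ∈ H^1_0(0, 4/3). Differentiate via the product rule and integrate the resulting polynomials term by term.
  ∫_0^4/3 u² dx = ∫_0^4/3 (x^8/4 - 4*x^7/3 + 8*x^6/3 - 64*x^5/27 + 64*x^4/81) dx. Term by term:
    ∫_0^4/3 x^8/4 dx = 65536/177147;  ∫_0^4/3 -4*x^7/3 dx = -32768/19683;  ∫_0^4/3 8*x^6/3 dx = 131072/45927;
    ∫_0^4/3 -64*x^5/27 dx = -131072/59049;  ∫_0^4/3 64*x^4/81 dx = 65536/98415.
  Sum: 65536/177147 − 32768/19683 + 131072/45927 − 131072/59049 + 65536/98415 = 32768/6200145.
  ∫_0^4/3 (u')² dx = ∫_0^4/3 (4*x^6 - 16*x^5 + 208*x^4/9 - 128*x^3/9 + 256*x^2/81) dx. Term by term:
    ∫_0^4/3 4*x^6 dx = 65536/15309;  ∫_0^4/3 -16*x^5 dx = -32768/2187;  ∫_0^4/3 208*x^4/9 dx = 212992/10935;
    ∫_0^4/3 -128*x^3/9 dx = -8192/729;  ∫_0^4/3 256*x^2/81 dx = 16384/6561.
  Sum: 65536/15309 − 32768/2187 + 212992/10935 − 8192/729 + 16384/6561 = 8192/229635.
∫_0^4/3 u² dx = 32768/6200145, so ||u||_L² = 128*sqrt(210)/25515.
∫_0^4/3 (u')² dx = 8192/229635, so ||u'||_L² = 64*sqrt(70)/2835.
Ratio ||u||_L² / ||u'||_L² = 2*sqrt(3)/9.
Sharp Poincaré constant on H^1_0(0, 4/3) is C_P = L/π = 4/(3*π), achieved by sin(3*π/4·x).
A polynomial bump cannot attain the sharp Poincaré constant (only the first sine eigenfunction does), so the ratio is strictly less than C_P, consistent with ||u||_L² ≤ C_P ||u'||_L².


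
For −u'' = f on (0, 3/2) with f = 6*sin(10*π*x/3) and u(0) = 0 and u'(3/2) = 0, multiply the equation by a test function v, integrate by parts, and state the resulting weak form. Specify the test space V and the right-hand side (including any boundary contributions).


V = {v ∈ H^1(0, 3/2) : v(0) = 0} (test functions vanish at x = 0 where u is specified); weak form: ∫_0^3/2 u'v' dx = ∫_0^3/2 (6*sin(10*π*x/3)) v dx for all v ∈ V.

Multiply both sides by a test function v and integrate from 0 to 3/2:
  ∫_0^3/2 −u''(x) v(x) dx = ∫_0^3/2 f(x) v(x) dx.
Integrate the LHS by parts once:
  ∫_0^3/2 −u'' v dx = −[u'(x) v(x)]_0^3/2 + ∫_0^3/2 u'(x) v'(x) dx.
Thus ∫_0^3/2 u'(x) v'(x) dx = ∫_0^3/2 f(x) v(x) dx + [u'(x) v(x)]_0^3/2.
Choose V so that boundary terms are either known or forced to vanish.
Mixed BC: u(0) = 0 (Dirichlet) and u'(3/2) = 0 (Neumann). Define V = {v ∈ H^1(0, 3/2) : v(0) = 0}. Then [u' v]_0^3/2 = u'(3/2)·v(3/2) − u'(0)·0 = 0.
Weak formulation: find u (satisfying any essential BC) such that ∫_0^3/2 u'(x) v'(x) dx = ∫_0^3/2 f v dx for all v ∈ V (Dirichlet at 0 absorbed into V; the Neumann datum at x = 3/2 is zero, so no boundary term remains).
Substituting f(x) = 6*sin(10*π*x/3), the right-hand side is ∫_0^3/2 (6*sin(10*π*x/3)) v dx.


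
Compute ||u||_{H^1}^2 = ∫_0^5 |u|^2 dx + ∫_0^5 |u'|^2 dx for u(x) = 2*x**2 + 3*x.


||u||_{H^1}^2 = 17285/3

The H^1 norm (squared) on an interval (0, L) is
  ||u||_{H^1}^2 = ∫_0^L u(x)^2 dx + ∫_0^L u'(x)^2 dx.
Compute u'(x) = 4*x + 3.
Then u(x)^2 = 4*x**4 + 12*x**3 + 9*x**2 and u'(x)^2 = 16*x**2 + 24*x + 9.
Integrate each monomial from 0 to 5 using ∫_0^5 c·x^n dx = c·5^(n+1)/(n+1):
  ∫_0^5 u(x)^2 dx = ∫_0^5 (4*x^4 + 12*x^3 + 9*x^2) dx. Term by term:
    ∫_0^5 4*x^4 dx = 2500;  ∫_0^5 12*x^3 dx = 1875;  ∫_0^5 9*x^2 dx = 375.
  Sum: 2500 + 1875 + 375 = 4750.
  ∫_0^5 u'(x)^2 dx = ∫_0^5 (16*x^2 + 24*x + 9) dx. Term by term:
    ∫_0^5 16*x^2 dx = 2000/3;  ∫_0^5 24*x dx = 300;  ∫_0^5 9 dx = 45.
  Sum: 2000/3 + 300 + 45 = 3035/3.
Adding: ||u||_{H^1}^2 = 4750 + 3035/3 = 17285/3.


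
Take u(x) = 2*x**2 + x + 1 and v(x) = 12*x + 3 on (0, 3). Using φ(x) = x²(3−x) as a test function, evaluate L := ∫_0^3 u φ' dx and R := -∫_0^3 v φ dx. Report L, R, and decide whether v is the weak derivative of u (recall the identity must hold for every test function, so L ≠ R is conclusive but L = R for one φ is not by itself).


LHS = -1107/20, RHS = -3321/20. No, v is not the weak derivative of u.

u(x) = 2*x**2 + x + 1, classical derivative u'(x) = 4*x + 1.
φ(x) = x²(3−x), so φ'(x) = 3*x*(2 - x).
Note φ(0) = φ(3) = 0, so the boundary term u·φ vanishes.
LHS = ∫_0^3 u(x) φ'(x) dx = ∫_0^3 (-6*x^4 + 9*x^3 + 3*x^2 + 6*x) dx. Term by term:
  ∫_0^3 -6*x^4 dx = -1458/5;  ∫_0^3 9*x^3 dx = 729/4;  ∫_0^3 3*x^2 dx = 27;
  ∫_0^3 6*x dx = 27.
Sum: -1458/5 + 729/4 + 27 + 27 = -1107/20.
So LHS = -1107/20.
∫_0^3 v(x) φ(x) dx = ∫_0^3 (-12*x^4 + 33*x^3 + 9*x^2) dx. Term by term:
  ∫_0^3 -12*x^4 dx = -2916/5;  ∫_0^3 33*x^3 dx = 2673/4;  ∫_0^3 9*x^2 dx = 81.
Sum: -2916/5 + 2673/4 + 81 = 3321/20.
So RHS = -∫_0^3 v(x) φ(x) dx = -3321/20.
LHS − RHS = 1107/10 ≠ 0, so the identity fails.
(For a valid weak derivative the identity must hold for EVERY test function, in particular this one. The failure shows v is NOT the weak derivative of u.)
Correct weak derivative would be u'(x) = 4*x + 1.


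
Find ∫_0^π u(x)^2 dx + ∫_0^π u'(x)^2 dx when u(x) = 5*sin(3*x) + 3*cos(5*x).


||u||_{H^1(0,π)}^2 = 242*π

u'(x) = -15*sin(5*x) + 15*cos(3*x).
Expand u² and (u')² and integrate term by term on (0, π), using: for integers n ≥ 1, ∫_0^π sin²(nx) dx = ∫_0^π cos²(nx) dx = π/2; for n ≠ n', ∫_0^π sin(nx)sin(n'x) dx = ∫_0^π cos(nx)cos(n'x) dx = 0; and by product-to-sum, ∫_0^π sin(nx)cos(n'x) dx = ½∫_0^π [sin((n+n')x) + sin((n−n')x)] dx, which is 0 when n+n' is even and 2n/(n²−n'²) when n+n' is odd (it need not vanish on (0, π)).
  u² squared terms: (3)²·∫cos(5x)² dx = 9·π/2 = 9*π/2;  (5)²·∫sin(3x)² dx = 25·π/2 = 25*π/2.
  u² cross terms: 2·(3)·(5)·∫cos(5x)·sin(3x) dx = 30·(0) = 0.
  So ∫_0^π u² dx = 9*π/2 + 25*π/2 + 0 = 17*π.
  (u')² squared terms: (-15)²·∫sin(5x)² dx = 225·π/2 = 225*π/2;  (15)²·∫cos(3x)² dx = 225·π/2 = 225*π/2.
  (u')² cross terms: 2·(-15)·(15)·∫sin(5x)·cos(3x) dx = -450·(0) = 0.
  So ∫_0^π (u')² dx = 225*π/2 + 225*π/2 + 0 = 225*π.
||u||_{H^1}^2 = (17*π) + (225*π) = 242*π.


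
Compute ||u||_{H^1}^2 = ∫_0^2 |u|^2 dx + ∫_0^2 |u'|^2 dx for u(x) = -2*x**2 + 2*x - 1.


||u||_{H^1}^2 = 138/5

The H^1 norm (squared) on an interval (0, L) is
  ||u||_{H^1}^2 = ∫_0^L u(x)^2 dx + ∫_0^L u'(x)^2 dx.
Compute u'(x) = 2 - 4*x.
Then u(x)^2 = 4*x**4 - 8*x**3 + 8*x**2 - 4*x + 1 and u'(x)^2 = 16*x**2 - 16*x + 4.
Integrate each monomial from 0 to 2 using ∫_0^2 c·x^n dx = c·2^(n+1)/(n+1):
  ∫_0^2 u(x)^2 dx = ∫_0^2 (4*x^4 - 8*x^3 + 8*x^2 - 4*x + 1) dx. Term by term:
    ∫_0^2 4*x^4 dx = 128/5;  ∫_0^2 -8*x^3 dx = -32;  ∫_0^2 8*x^2 dx = 64/3;
    ∫_0^2 -4*x dx = -8;  ∫_0^2 1 dx = 2.
  Sum: 128/5 − 32 + 64/3 − 8 + 2 = 134/15.
  ∫_0^2 u'(x)^2 dx = ∫_0^2 (16*x^2 - 16*x + 4) dx. Term by term:
    ∫_0^2 16*x^2 dx = 128/3;  ∫_0^2 -16*x dx = -32;  ∫_0^2 4 dx = 8.
  Sum: 128/3 − 32 + 8 = 56/3.
Adding: ||u||_{H^1}^2 = 134/15 + 56/3 = 138/5.


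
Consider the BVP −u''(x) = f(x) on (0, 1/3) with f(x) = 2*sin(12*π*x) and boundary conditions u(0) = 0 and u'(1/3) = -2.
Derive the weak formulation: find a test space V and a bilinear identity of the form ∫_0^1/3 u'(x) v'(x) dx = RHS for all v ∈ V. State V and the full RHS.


V = {v ∈ H^1(0, 1/3) : v(0) = 0} (test functions vanish at x = 0 where u is specified); weak form: ∫_0^1/3 u'v' dx = ∫_0^1/3 (2*sin(12*π*x)) v dx − 2·v(1/3) for all v ∈ V.

Multiply both sides by a test function v and integrate from 0 to 1/3:
  ∫_0^1/3 −u''(x) v(x) dx = ∫_0^1/3 f(x) v(x) dx.
Integrate the LHS by parts once:
  ∫_0^1/3 −u'' v dx = −[u'(x) v(x)]_0^1/3 + ∫_0^1/3 u'(x) v'(x) dx.
Thus ∫_0^1/3 u'(x) v'(x) dx = ∫_0^1/3 f(x) v(x) dx + [u'(x) v(x)]_0^1/3.
Choose V so that boundary terms are either known or forced to vanish.
Mixed BC: u(0) = 0 (Dirichlet) and u'(1/3) = -2 (Neumann). Define V = {v ∈ H^1(0, 1/3) : v(0) = 0}. Then [u' v]_0^1/3 = u'(1/3)·v(1/3) − u'(0)·0 = − 2·v(1/3).
Weak formulation: find u (satisfying any essential BC) such that ∫_0^1/3 u'(x) v'(x) dx = ∫_0^1/3 f v dx − 2·v(1/3) for all v ∈ V (Dirichlet at 0 absorbed into V; Neumann datum at x = 1/3 contributes the boundary term).
Substituting f(x) = 2*sin(12*π*x), the right-hand side is ∫_0^1/3 (2*sin(12*π*x)) v dx − 2·v(1/3).


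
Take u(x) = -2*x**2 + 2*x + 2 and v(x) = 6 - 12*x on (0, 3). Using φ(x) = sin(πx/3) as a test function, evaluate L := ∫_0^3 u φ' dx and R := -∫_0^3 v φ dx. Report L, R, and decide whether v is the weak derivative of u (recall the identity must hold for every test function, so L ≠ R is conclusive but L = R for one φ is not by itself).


LHS = 24/π, RHS = 72/π. No, v is not the weak derivative of u.

u(x) = -2*x**2 + 2*x + 2, classical derivative u'(x) = 2 - 4*x.
φ(x) = sin(πx/3), so φ'(x) = π*cos(π*x/3)/3.
Note φ(0) = φ(3) = 0, so the boundary term u·φ vanishes.
LHS = ∫_0^3 u(x) φ'(x) dx = ∫_0^3 (-2*π*x^2*cos(π*x/3)/3 + 2*π*x*cos(π*x/3)/3 + 2*π*cos(π*x/3)/3) dx. Term by term:
  ∫_0^3 2*π*cos(π*x/3)/3 dx = 0;  ∫_0^3 -2*π*x^2*cos(π*x/3)/3 dx = 36/π;  ∫_0^3 2*π*x*cos(π*x/3)/3 dx = -12/π.
Sum: 0 + 36/π − 12/π = 24/π.
So LHS = 24/π.
∫_0^3 v(x) φ(x) dx = ∫_0^3 (-12*x*sin(π*x/3) + 6*sin(π*x/3)) dx. Term by term:
  ∫_0^3 6*sin(π*x/3) dx = 36/π;  ∫_0^3 -12*x*sin(π*x/3) dx = -108/π.
Sum: 36/π − 108/π = -72/π.
So RHS = -∫_0^3 v(x) φ(x) dx = 72/π.
LHS − RHS = -48/π ≠ 0, so the identity fails.
(For a valid weak derivative the identity must hold for EVERY test function, in particular this one. The failure shows v is NOT the weak derivative of u.)
Correct weak derivative would be u'(x) = 2 - 4*x.


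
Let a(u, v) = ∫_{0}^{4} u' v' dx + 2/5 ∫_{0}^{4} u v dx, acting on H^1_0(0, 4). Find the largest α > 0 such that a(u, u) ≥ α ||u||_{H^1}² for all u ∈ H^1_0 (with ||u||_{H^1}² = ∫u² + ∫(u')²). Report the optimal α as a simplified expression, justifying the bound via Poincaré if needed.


α = (32/5 + π^2)/(π^2 + 16)

Coercivity of a(·,·) on H^1_0(0, 4) means a(u, u) ≥ α ||u||_{H^1}² for every u ∈ H^1_0.
The interval has length L = 4, and Poincaré/coercivity depend only on L. Here a(u, u) = ∫(u')² + (2/5)·∫u².
Here 0 < c = 2/5 < 1. The condition a(u,u) ≥ α||u||_{H^1}² reads (1−α)∫(u')² ≥ (α−c)∫u². Any admissible α is ≤ 1 (rapidly oscillating u have ∫u²/∫(u')² → 0), and α = 1 would force 0 ≥ (1−c)∫u², impossible since c < 1; so 1−α > 0. By the sharp Poincaré inequality on H^1_0 of an interval of length L, ∫(u')² ≥ (π/L)²∫u² with equality for the first sine mode sin(π(x−x₀)/L) (x₀ the left endpoint), so the inequality holds for all u iff (1−α)(π/L)² ≥ α − c, i.e. α ≤ ((π/L)² + c)/((π/L)² + 1) = (1 + c(L/π)²)/(1 + (L/π)²). With (π/L)² = π^2/16 and c = 2/5, the largest admissible constant is α = ((π/L)² + c)/((π/L)² + 1).
Simplifying, α = (32/5 + π^2)/(π^2 + 16).


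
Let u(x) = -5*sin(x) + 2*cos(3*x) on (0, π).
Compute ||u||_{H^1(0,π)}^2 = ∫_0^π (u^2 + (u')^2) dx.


||u||_{H^1(0,π)}^2 = 45*π

u'(x) = -6*sin(3*x) - 5*cos(x).
Expand u² and (u')² and integrate term by term on (0, π), using: for integers n ≥ 1, ∫_0^π sin²(nx) dx = ∫_0^π cos²(nx) dx = π/2; for n ≠ n', ∫_0^π sin(nx)sin(n'x) dx = ∫_0^π cos(nx)cos(n'x) dx = 0; and by product-to-sum, ∫_0^π sin(nx)cos(n'x) dx = ½∫_0^π [sin((n+n')x) + sin((n−n')x)] dx, which is 0 when n+n' is even and 2n/(n²−n'²) when n+n' is odd (it need not vanish on (0, π)).
  u² squared terms: (-5)²·∫sin(x)² dx = 25·π/2 = 25*π/2;  (2)²·∫cos(3x)² dx = 4·π/2 = 2*π.
  u² cross terms: 2·(-5)·(2)·∫sin(x)·cos(3x) dx = -20·(0) = 0.
  So ∫_0^π u² dx = 25*π/2 + 2*π + 0 = 29*π/2.
  (u')² squared terms: (-6)²·∫sin(3x)² dx = 36·π/2 = 18*π;  (-5)²·∫cos(x)² dx = 25·π/2 = 25*π/2.
  (u')² cross terms: 2·(-6)·(-5)·∫sin(3x)·cos(x) dx = 60·(0) = 0.
  So ∫_0^π (u')² dx = 18*π + 25*π/2 + 0 = 61*π/2.
||u||_{H^1}^2 = (29*π/2) + (61*π/2) = 45*π.


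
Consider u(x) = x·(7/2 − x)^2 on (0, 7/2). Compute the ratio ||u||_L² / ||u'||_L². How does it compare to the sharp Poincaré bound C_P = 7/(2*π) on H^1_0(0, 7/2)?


||u||_L² / ||u'||_L² = sqrt(14)/4 < C_P = 7/(2*π).

u(x) = x·(7/2 − x)^2, so u'(x) = (2*x - 7)*(6*x - 7)/4.
u(x) = x·(7/2 − x)^2 vanishes at x = 0 and x = 7/2, so u ∈ H^1_0(0, 7/2). Differentiate via the product rule and integrate the resulting polynomials term by term.
  ∫_0^7/2 u² dx = ∫_0^7/2 (x^6 - 14*x^5 + 147*x^4/2 - 343*x^3/2 + 2401*x^2/16) dx. Term by term:
    ∫_0^7/2 x^6 dx = 117649/128;  ∫_0^7/2 -14*x^5 dx = -823543/192;  ∫_0^7/2 147*x^4/2 dx = 2470629/320;
    ∫_0^7/2 -343*x^3/2 dx = -823543/128;  ∫_0^7/2 2401*x^2/16 dx = 823543/384.
  Sum: 117649/128 − 823543/192 + 2470629/320 − 823543/128 + 823543/384 = 117649/1920.
  ∫_0^7/2 (u')² dx = ∫_0^7/2 (9*x^4 - 84*x^3 + 539*x^2/2 - 343*x + 2401/16) dx. Term by term:
    ∫_0^7/2 9*x^4 dx = 151263/160;  ∫_0^7/2 -84*x^3 dx = -50421/16;  ∫_0^7/2 539*x^2/2 dx = 184877/48;
    ∫_0^7/2 -343*x dx = -16807/8;  ∫_0^7/2 2401/16 dx = 16807/32.
  Sum: 151263/160 − 50421/16 + 184877/48 − 16807/8 + 16807/32 = 16807/240.
∫_0^7/2 u² dx = 117649/1920, so ||u||_L² = 343*sqrt(30)/240.
∫_0^7/2 (u')² dx = 16807/240, so ||u'||_L² = 49*sqrt(105)/60.
Ratio ||u||_L² / ||u'||_L² = sqrt(14)/4.
Sharp Poincaré constant on H^1_0(0, 7/2) is C_P = L/π = 7/(2*π), achieved by sin(2*π/7·x).
A polynomial bump cannot attain the sharp Poincaré constant (only the first sine eigenfunction does), so the ratio is strictly less than C_P, consistent with ||u||_L² ≤ C_P ||u'||_L².


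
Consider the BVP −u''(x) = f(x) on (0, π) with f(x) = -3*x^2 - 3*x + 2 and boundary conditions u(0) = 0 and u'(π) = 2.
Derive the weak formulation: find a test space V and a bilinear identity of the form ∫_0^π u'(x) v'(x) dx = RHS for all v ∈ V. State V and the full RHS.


V = {v ∈ H^1(0, π) : v(0) = 0} (test functions vanish at x = 0 where u is specified); weak form: ∫_0^π u'v' dx = ∫_0^π (-3*x^2 - 3*x + 2) v dx + 2·v(π) for all v ∈ V.

Multiply both sides by a test function v and integrate from 0 to π:
  ∫_0^π −u''(x) v(x) dx = ∫_0^π f(x) v(x) dx.
Integrate the LHS by parts once:
  ∫_0^π −u'' v dx = −[u'(x) v(x)]_0^π + ∫_0^π u'(x) v'(x) dx.
Thus ∫_0^π u'(x) v'(x) dx = ∫_0^π f(x) v(x) dx + [u'(x) v(x)]_0^π.
Choose V so that boundary terms are either known or forced to vanish.
Mixed BC: u(0) = 0 (Dirichlet) and u'(π) = 2 (Neumann). Define V = {v ∈ H^1(0, π) : v(0) = 0}. Then [u' v]_0^π = u'(π)·v(π) − u'(0)·0 = 2·v(π).
Weak formulation: find u (satisfying any essential BC) such that ∫_0^π u'(x) v'(x) dx = ∫_0^π f v dx + 2·v(π) for all v ∈ V (Dirichlet at 0 absorbed into V; Neumann datum at x = π contributes the boundary term).
Substituting f(x) = -3*x^2 - 3*x + 2, the right-hand side is ∫_0^π (-3*x^2 - 3*x + 2) v dx + 2·v(π).


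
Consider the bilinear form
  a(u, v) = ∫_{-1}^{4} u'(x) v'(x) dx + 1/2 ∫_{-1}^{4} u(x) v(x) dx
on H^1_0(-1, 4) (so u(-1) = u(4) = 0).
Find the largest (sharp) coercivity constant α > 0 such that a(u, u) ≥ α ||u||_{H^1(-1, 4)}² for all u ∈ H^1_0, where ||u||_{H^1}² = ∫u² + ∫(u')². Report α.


α = (π^2 + 25/2)/(π^2 + 25)

Coercivity of a(·,·) on H^1_0(-1, 4) means a(u, u) ≥ α ||u||_{H^1}² for every u ∈ H^1_0.
The interval has length L = 5, and Poincaré/coercivity depend only on L. Here a(u, u) = ∫(u')² + (1/2)·∫u².
Here 0 < c = 1/2 < 1. The condition a(u,u) ≥ α||u||_{H^1}² reads (1−α)∫(u')² ≥ (α−c)∫u². Any admissible α is ≤ 1 (rapidly oscillating u have ∫u²/∫(u')² → 0), and α = 1 would force 0 ≥ (1−c)∫u², impossible since c < 1; so 1−α > 0. By the sharp Poincaré inequality on H^1_0 of an interval of length L, ∫(u')² ≥ (π/L)²∫u² with equality for the first sine mode sin(π(x−x₀)/L) (x₀ the left endpoint), so the inequality holds for all u iff (1−α)(π/L)² ≥ α − c, i.e. α ≤ ((π/L)² + c)/((π/L)² + 1) = (1 + c(L/π)²)/(1 + (L/π)²). With (π/L)² = π^2/25 and c = 1/2, the largest admissible constant is α = ((π/L)² + c)/((π/L)² + 1).
Simplifying, α = (π^2 + 25/2)/(π^2 + 25).
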